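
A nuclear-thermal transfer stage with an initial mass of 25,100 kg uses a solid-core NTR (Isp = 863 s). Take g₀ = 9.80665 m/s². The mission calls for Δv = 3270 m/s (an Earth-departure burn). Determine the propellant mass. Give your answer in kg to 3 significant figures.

propellant mass ≈ 8040 kg

v_e = Isp · g₀ = 863 × 9.80665 = 8463.1 m/s.
Using Δv = v_e ln(m₀/m_f): m₀/m_f = exp(Δv / v_e) = exp(3270 / 8463.1) = exp(0.3864) = 1.4716.
m_f = 25,100 / 1.4716 = 17,056.3 kg, so propellant = m₀ − m_f = 25,100 − 17,056.3 = 8,043.7 kg.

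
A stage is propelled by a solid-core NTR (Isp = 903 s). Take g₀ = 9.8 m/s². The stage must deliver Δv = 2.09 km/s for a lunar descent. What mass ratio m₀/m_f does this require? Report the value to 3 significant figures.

mass ratio ≈ 1.27

v_e = Isp · g₀ = 903 × 9.8 = 8849.4 m/s.
Using Δv = v_e ln(m₀/m_f): m₀/m_f = exp(Δv / v_e) = exp(2090 / 8849.4) = exp(0.2362) = 1.2664.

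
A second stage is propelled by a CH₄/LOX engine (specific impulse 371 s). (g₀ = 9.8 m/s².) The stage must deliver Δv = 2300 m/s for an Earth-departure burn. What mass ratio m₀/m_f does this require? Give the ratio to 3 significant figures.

v_e = Isp · g₀ = 371 × 9.8 = 3635.8 m/s.
Rocket equation: m₀/m_f = exp(Δv / v_e) = exp(2300 / 3635.8) = exp(0.6326) = 1.8825.

mass ratio ≈ 1.88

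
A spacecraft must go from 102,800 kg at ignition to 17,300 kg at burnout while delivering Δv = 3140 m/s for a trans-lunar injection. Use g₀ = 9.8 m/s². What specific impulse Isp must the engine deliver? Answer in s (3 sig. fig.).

ln(m₀/m_f) = ln(102800/17300) = ln(5.942) = 1.7821.
Rocket equation: v_e = Δv / ln(m₀/m_f) = 3140 / 1.7821 = 1762.0 m/s.
Isp = v_e / g₀ = 1762.0 / 9.8 = 179.8 s.

Isp ≈ 180 s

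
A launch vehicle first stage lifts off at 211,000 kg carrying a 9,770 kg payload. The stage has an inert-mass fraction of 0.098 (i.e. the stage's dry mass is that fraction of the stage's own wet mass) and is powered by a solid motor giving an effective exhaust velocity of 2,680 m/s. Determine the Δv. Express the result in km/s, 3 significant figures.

Δv ≈ 5.27 km/s

Stage wet mass = m₀ − payload = 211,000 − 9,770 = 201,230 kg.
Stage dry mass = ε × stage wet mass = 0.098 × 201,230 = 19,720.5 kg.
Burnout mass m_f = stage dry + payload = 19,720.5 + 9,770 = 29,490.5 kg.
Δv = v_e · ln(211,000/29,490.5) = 2680.0 × ln(7.155) = 2680.0 × 1.9678 ≈ 5274 m/s.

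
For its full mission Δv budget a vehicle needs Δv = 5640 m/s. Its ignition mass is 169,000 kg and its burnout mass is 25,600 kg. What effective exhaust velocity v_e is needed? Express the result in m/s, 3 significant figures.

v_e ≈ 2990 m/s

ln(m₀/m_f) = ln(169000/25600) = ln(6.602) = 1.8873.
By the Tsiolkovsky rocket equation, v_e = Δv / ln(m₀/m_f) = 5640 / 1.8873 = 2988.4 m/s.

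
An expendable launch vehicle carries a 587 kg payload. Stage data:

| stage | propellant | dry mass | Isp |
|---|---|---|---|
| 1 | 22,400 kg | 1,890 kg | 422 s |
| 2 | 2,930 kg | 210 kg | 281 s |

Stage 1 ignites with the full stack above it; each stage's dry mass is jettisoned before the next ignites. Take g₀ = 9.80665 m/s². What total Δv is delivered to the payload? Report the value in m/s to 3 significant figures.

Δv ≈ 10900 m/s

Ignition mass of stage 1 = 22,400+1,890 + 2,930+210 + 587 = 28,017 kg.
Stage 1: m₀ = 28,017 kg, m_f = 28,017 − 22,400 = 5,617 kg; Δv = 422×9.80665×ln(4.988) = 4138.4×1.6070 ≈ 6650 m/s.
Stage 2: m₀ = 3,727 kg, m_f = 3,727 − 2,930 = 797 kg; Δv = 281×9.80665×ln(4.676) = 2755.7×1.5425 ≈ 4251 m/s.
Total Δv = 6650 + 4251 = 10901 m/s.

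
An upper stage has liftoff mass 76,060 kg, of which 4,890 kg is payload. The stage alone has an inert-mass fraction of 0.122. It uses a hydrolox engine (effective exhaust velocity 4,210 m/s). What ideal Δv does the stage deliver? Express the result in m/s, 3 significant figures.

Δv ≈ 7260 m/s

Stage wet mass = m₀ − payload = 76,060 − 4,890 = 71,170 kg.
Stage dry mass = ε × stage wet mass = 0.122 × 71,170 = 8,682.74 kg.
Burnout mass m_f = stage dry + payload = 8,682.74 + 4,890 = 13,572.74 kg.
Δv = v_e · ln(76,060/13,572.74) = 4210.0 × ln(5.604) = 4210.0 × 1.7235 ≈ 7256 m/s.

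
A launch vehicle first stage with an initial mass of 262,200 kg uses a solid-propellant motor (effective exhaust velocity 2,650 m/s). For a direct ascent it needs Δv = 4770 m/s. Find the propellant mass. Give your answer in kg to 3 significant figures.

propellant mass ≈ 219000 kg

Rocket equation: m₀/m_f = exp(Δv / v_e) = exp(4770 / 2650.0) = exp(1.8000) = 6.0496.
m_f = 262,200 / 6.0496 = 43,341.7 kg, so propellant = m₀ − m_f = 262,200 − 43,341.7 = 218,858.3 kg.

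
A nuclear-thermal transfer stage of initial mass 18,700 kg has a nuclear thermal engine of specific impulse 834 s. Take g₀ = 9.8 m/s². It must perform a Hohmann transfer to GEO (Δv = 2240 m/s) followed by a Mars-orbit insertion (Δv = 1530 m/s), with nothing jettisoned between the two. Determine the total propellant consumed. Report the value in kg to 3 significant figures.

total propellant consumed ≈ 6910 kg

v_e = Isp · g₀ = 834 × 9.8 = 8173.2 m/s.
After the first burn: m = 18700 × exp(−2240/8173.2) = 18700 × 0.76028 = 14,217.2 kg.
After the second burn: m = 14,217.2 × exp(−1530/8173.2) = 14,217.2 × 0.82928 = 11,790 kg.
Total propellant = m₀ − m_final = 18700 − 11,790 = 6,910 kg.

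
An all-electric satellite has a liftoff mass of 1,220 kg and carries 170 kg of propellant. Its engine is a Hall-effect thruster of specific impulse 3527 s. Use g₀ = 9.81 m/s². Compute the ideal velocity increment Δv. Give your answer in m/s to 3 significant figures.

Δv ≈ 5190 m/s

v_e = Isp · g₀ = 3527 × 9.81 = 34599.9 m/s.
m_f = m₀ − m_prop = 1,220 − 170 = 1,050 kg.
Using Δv = v_e ln(m₀/m_f): Δv = v_e · ln(m₀/m_f) = 34599.9 × ln(1.162) = 34599.9 × 0.1501 ≈ 5192.1 m/s.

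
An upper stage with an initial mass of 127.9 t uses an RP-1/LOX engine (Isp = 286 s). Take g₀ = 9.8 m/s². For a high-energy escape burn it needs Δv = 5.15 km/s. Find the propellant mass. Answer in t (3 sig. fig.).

v_e = Isp · g₀ = 286 × 9.8 = 2802.8 m/s.
From the ideal rocket equation, m₀/m_f = exp(Δv / v_e) = exp(5150 / 2802.8) = exp(1.8374) = 6.2805.
m_f = 127.9 / 6.2805 = 20.3646 t, so propellant = m₀ − m_f = 127.9 − 20.3646 = 107.5354 t.

propellant mass ≈ 108 t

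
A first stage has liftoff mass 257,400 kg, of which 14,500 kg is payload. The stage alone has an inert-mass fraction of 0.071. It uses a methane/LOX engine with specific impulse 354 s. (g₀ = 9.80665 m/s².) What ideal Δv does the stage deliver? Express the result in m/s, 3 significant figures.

Δv ≈ 7270 m/s

Stage wet mass = m₀ − payload = 257,400 − 14,500 = 242,900 kg.
Stage dry mass = ε × stage wet mass = 0.071 × 242,900 = 17,245.9 kg.
Burnout mass m_f = stage dry + payload = 17,245.9 + 14,500 = 31,745.9 kg.
v_e = Isp · g₀ = 354 × 9.80665 = 3471.6 m/s.
Δv = v_e · ln(257,400/31,745.9) = 3471.6 × ln(8.108) = 3471.6 × 2.0929 ≈ 7266 m/s.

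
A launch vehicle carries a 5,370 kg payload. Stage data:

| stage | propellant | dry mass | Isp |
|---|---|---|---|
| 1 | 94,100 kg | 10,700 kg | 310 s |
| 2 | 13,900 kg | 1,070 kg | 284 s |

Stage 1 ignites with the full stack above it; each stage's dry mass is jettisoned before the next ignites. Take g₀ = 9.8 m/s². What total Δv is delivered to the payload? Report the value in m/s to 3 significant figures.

Δv ≈ 7440 m/s

Ignition mass of stage 1 = 94,100+10,700 + 13,900+1,070 + 5,370 = 125,140 kg.
Stage 1: m₀ = 125,140 kg, m_f = 125,140 − 94,100 = 31,040 kg; Δv = 310×9.8×ln(4.032) = 3038.0×1.3942 ≈ 4235 m/s.
Stage 2: m₀ = 20,340 kg, m_f = 20,340 − 13,900 = 6,440 kg; Δv = 284×9.8×ln(3.158) = 2783.2×1.1501 ≈ 3201 m/s.
Total Δv = 4235 + 3201 = 7436 m/s.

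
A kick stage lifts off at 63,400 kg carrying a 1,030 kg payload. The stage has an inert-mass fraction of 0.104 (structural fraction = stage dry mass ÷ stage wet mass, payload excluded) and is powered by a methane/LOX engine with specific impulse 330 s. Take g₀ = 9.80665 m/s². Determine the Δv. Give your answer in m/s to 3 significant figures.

Stage wet mass = m₀ − payload = 63,400 − 1,030 = 62,370 kg.
Stage dry mass = ε × stage wet mass = 0.104 × 62,370 = 6,486.48 kg.
Burnout mass m_f = stage dry + payload = 6,486.48 + 1,030 = 7,516.48 kg.
v_e = Isp · g₀ = 330 × 9.80665 = 3236.2 m/s.
By the Tsiolkovsky rocket equation, Δv = v_e · ln(63,400/7,516.48) = 3236.2 × ln(8.435) = 3236.2 × 2.1324 ≈ 6901 m/s.

Δv ≈ 6900 m/s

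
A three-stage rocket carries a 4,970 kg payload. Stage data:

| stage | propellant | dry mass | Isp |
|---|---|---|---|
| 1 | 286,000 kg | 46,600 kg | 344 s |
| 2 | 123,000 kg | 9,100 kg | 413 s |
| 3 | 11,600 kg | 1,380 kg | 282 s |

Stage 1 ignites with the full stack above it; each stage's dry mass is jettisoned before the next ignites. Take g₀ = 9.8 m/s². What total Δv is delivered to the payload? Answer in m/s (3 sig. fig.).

Ignition mass of stage 1 = 286,000+46,600 + 123,000+9,100 + 11,600+1,380 + 4,970 = 482,650 kg.
Stage 1: m₀ = 482,650 kg, m_f = 482,650 − 286,000 = 196,650 kg; Δv = 344×9.8×ln(2.454) = 3371.2×0.8979 ≈ 3027 m/s.
Stage 2: m₀ = 150,050 kg, m_f = 150,050 − 123,000 = 27,050 kg; Δv = 413×9.8×ln(5.547) = 4047.4×1.7133 ≈ 6934 m/s.
Stage 3: m₀ = 17,950 kg, m_f = 17,950 − 11,600 = 6,350 kg; Δv = 282×9.8×ln(2.827) = 2763.6×1.0391 ≈ 2872 m/s.
Total Δv = 3027 + 6934 + 2872 = 12833 m/s.

Δv ≈ 12800 m/s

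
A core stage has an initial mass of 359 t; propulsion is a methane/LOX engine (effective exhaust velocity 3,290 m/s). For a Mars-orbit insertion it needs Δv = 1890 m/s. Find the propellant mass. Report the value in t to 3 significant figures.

propellant mass ≈ 157 t

From the ideal rocket equation, m₀/m_f = exp(Δv / v_e) = exp(1890 / 3290.0) = exp(0.5745) = 1.7762.
m_f = 359 / 1.7762 = 202.117 t, so propellant = m₀ − m_f = 359 − 202.117 = 156.883 t.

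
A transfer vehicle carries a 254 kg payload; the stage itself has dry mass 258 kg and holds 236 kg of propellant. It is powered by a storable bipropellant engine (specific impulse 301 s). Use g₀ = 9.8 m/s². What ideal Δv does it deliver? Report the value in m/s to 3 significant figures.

Δv ≈ 1120 m/s

v_e = Isp · g₀ = 301 × 9.8 = 2949.8 m/s.
m₀ = payload + dry + propellant = 254 + 258 + 236 = 748 kg.
m_f = payload + dry = 254 + 258 = 512 kg.
From the ideal rocket equation, Δv = v_e · ln(m₀/m_f) = 2949.8 × ln(1.461) = 2949.8 × 0.3791 ≈ 1118.2 m/s.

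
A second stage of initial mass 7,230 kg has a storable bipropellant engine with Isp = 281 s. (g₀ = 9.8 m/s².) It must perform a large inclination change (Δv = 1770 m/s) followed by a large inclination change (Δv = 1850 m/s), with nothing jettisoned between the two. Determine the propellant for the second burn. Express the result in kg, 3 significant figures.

v_e = Isp · g₀ = 281 × 9.8 = 2753.8 m/s.
After the first burn: m = 7230 × exp(−1770/2753.8) = 7230 × 0.52585 = 3,801.9 kg.
After the second burn: m = 3,801.9 × exp(−1850/2753.8) = 3,801.9 × 0.51079 = 1,941.97 kg.
Second-burn propellant = 3,801.9 − 1,941.97 = 1,859.93 kg.

propellant for the second burn ≈ 1860 kg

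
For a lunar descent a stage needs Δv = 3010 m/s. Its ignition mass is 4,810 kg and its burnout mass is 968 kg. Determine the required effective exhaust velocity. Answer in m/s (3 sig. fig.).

ln(m₀/m_f) = ln(4810/968) = ln(4.969) = 1.6032.
Rocket equation: v_e = Δv / ln(m₀/m_f) = 3010 / 1.6032 = 1877.5 m/s.

v_e ≈ 1880 m/s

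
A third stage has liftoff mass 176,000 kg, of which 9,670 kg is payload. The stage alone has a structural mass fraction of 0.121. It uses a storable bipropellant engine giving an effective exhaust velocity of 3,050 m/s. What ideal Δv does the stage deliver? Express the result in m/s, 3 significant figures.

Stage wet mass = m₀ − payload = 176,000 − 9,670 = 166,330 kg.
Stage dry mass = ε × stage wet mass = 0.121 × 166,330 = 20,125.9 kg.
Burnout mass m_f = stage dry + payload = 20,125.9 + 9,670 = 29,795.9 kg.
Rocket equation: Δv = v_e · ln(176,000/29,795.9) = 3050.0 × ln(5.907) = 3050.0 × 1.7761 ≈ 5417 m/s.

Δv ≈ 5420 m/s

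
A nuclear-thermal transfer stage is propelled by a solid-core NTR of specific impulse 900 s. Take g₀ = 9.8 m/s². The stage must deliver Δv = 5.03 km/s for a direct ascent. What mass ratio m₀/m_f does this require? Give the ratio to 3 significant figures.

v_e = Isp · g₀ = 900 × 9.8 = 8820.0 m/s.
Rocket equation: m₀/m_f = exp(Δv / v_e) = exp(5030 / 8820.0) = exp(0.5703) = 1.7688.

mass ratio ≈ 1.77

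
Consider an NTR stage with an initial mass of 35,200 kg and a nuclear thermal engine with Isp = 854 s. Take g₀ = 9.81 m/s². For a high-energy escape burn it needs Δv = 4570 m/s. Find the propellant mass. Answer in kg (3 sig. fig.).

v_e = Isp · g₀ = 854 × 9.81 = 8377.7 m/s.
m₀/m_f = exp(Δv / v_e) = exp(4570 / 8377.7) = exp(0.5455) = 1.7255.
m_f = 35,200 / 1.7255 = 20,399.9 kg, so propellant = m₀ − m_f = 35,200 − 20,399.9 = 14,800.1 kg.

propellant mass ≈ 14800 kg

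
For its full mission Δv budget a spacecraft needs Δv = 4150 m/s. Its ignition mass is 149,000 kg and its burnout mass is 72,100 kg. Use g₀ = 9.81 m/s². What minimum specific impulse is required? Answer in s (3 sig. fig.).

ln(m₀/m_f) = ln(149000/72100) = ln(2.067) = 0.7259.
By the Tsiolkovsky rocket equation, v_e = Δv / ln(m₀/m_f) = 4150 / 0.7259 = 5717.1 m/s.
Isp = v_e / g₀ = 5717.1 / 9.81 = 582.8 s.

Isp ≈ 583 s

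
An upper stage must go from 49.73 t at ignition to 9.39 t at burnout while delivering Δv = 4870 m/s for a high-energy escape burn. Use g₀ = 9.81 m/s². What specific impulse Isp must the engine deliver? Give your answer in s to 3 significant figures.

ln(m₀/m_f) = ln(49730/9390) = ln(5.296) = 1.6670.
From the ideal rocket equation, v_e = Δv / ln(m₀/m_f) = 4870 / 1.6670 = 2921.5 m/s.
Isp = v_e / g₀ = 2921.5 / 9.81 = 297.8 s.

Isp ≈ 298 s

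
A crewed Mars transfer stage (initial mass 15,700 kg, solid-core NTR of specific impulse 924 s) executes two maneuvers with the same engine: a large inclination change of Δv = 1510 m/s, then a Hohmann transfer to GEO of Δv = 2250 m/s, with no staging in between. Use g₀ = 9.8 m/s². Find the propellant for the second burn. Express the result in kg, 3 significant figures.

v_e = Isp · g₀ = 924 × 9.8 = 9055.2 m/s.
After the first burn: m = 15700 × exp(−1510/9055.2) = 15700 × 0.84641 = 13,288.6 kg.
After the second burn: m = 13,288.6 × exp(−2250/9055.2) = 13,288.6 × 0.77999 = 10,365 kg.
Second-burn propellant = 13,288.6 − 10,365 = 2,923.6 kg.

propellant for the second burn ≈ 2920 kg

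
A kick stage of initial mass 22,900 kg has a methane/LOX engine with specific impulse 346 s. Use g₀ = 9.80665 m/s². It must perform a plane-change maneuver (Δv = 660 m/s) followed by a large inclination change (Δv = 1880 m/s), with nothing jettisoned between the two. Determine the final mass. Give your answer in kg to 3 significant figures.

v_e = Isp · g₀ = 346 × 9.80665 = 3393.1 m/s.
After the first burn: m = 22900 × exp(−660/3393.1) = 22900 × 0.82324 = 18,852.2 kg.
After the second burn: m = 18,852.2 × exp(−1880/3393.1) = 18,852.2 × 0.57461 = 10,832.7 kg.

final mass ≈ 10800 kg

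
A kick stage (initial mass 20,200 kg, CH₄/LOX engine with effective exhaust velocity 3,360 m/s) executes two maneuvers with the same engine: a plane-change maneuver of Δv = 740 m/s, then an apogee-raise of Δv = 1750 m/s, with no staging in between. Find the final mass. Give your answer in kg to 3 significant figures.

After the first burn: m = 20200 × exp(−740/3360.0) = 20200 × 0.80233 = 16,207.1 kg.
After the second burn: m = 16,207.1 × exp(−1750/3360.0) = 16,207.1 × 0.59403 = 9,627.5 kg.

final mass ≈ 9630 kg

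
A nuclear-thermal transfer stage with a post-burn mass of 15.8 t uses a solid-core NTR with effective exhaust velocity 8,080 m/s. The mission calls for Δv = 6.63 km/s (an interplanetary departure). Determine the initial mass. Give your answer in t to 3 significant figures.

initial mass ≈ 35.9 t

By the Tsiolkovsky rocket equation, m₀/m_f = exp(Δv / v_e) = exp(6630 / 8080.0) = exp(0.8205) = 2.2717.
m₀ = m_f × 2.2717 = 15.8 × 2.2717 = 35.8929 t.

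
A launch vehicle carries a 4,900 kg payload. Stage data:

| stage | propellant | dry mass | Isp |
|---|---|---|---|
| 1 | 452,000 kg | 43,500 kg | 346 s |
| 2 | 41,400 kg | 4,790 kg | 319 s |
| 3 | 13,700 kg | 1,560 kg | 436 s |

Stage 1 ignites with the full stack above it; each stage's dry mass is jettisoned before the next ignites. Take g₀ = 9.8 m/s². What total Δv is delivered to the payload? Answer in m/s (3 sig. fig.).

Δv ≈ 13500 m/s

Ignition mass of stage 1 = 452,000+43,500 + 41,400+4,790 + 13,700+1,560 + 4,900 = 561,850 kg.
Stage 1: m₀ = 561,850 kg, m_f = 561,850 − 452,000 = 109,850 kg; Δv = 346×9.8×ln(5.115) = 3390.8×1.6321 ≈ 5534 m/s.
Stage 2: m₀ = 66,350 kg, m_f = 66,350 − 41,400 = 24,950 kg; Δv = 319×9.8×ln(2.659) = 3126.2×0.9781 ≈ 3058 m/s.
Stage 3: m₀ = 20,160 kg, m_f = 20,160 − 13,700 = 6,460 kg; Δv = 436×9.8×ln(3.121) = 4272.8×1.1381 ≈ 4863 m/s.
Total Δv = 5534 + 3058 + 4863 = 13455 m/s.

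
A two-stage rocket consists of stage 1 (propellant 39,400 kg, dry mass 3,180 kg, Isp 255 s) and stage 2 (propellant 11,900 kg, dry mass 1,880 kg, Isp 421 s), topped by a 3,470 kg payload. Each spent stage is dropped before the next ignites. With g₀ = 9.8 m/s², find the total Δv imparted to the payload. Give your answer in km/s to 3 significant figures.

Δv ≈ 7.52 km/s

Ignition mass of stage 1 = 39,400+3,180 + 11,900+1,880 + 3,470 = 59,830 kg.
Stage 1: m₀ = 59,830 kg, m_f = 59,830 − 39,400 = 20,430 kg; Δv = 255×9.8×ln(2.929) = 2499.0×1.0745 ≈ 2685 m/s.
Stage 2: m₀ = 17,250 kg, m_f = 17,250 − 11,900 = 5,350 kg; Δv = 421×9.8×ln(3.224) = 4125.8×1.1707 ≈ 4830 m/s.
Total Δv = 2685 + 4830 = 7515 m/s.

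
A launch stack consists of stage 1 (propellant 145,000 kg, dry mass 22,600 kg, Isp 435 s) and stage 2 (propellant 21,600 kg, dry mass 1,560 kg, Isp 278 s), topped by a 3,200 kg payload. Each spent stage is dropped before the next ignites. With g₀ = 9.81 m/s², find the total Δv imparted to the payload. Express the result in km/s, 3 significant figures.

Ignition mass of stage 1 = 145,000+22,600 + 21,600+1,560 + 3,200 = 193,960 kg.
Stage 1: m₀ = 193,960 kg, m_f = 193,960 − 145,000 = 48,960 kg; Δv = 435×9.81×ln(3.962) = 4267.4×1.3766 ≈ 5875 m/s.
Stage 2: m₀ = 26,360 kg, m_f = 26,360 − 21,600 = 4,760 kg; Δv = 278×9.81×ln(5.538) = 2727.2×1.7116 ≈ 4668 m/s.
Total Δv = 5875 + 4668 = 10543 m/s.

Δv ≈ 10.5 km/s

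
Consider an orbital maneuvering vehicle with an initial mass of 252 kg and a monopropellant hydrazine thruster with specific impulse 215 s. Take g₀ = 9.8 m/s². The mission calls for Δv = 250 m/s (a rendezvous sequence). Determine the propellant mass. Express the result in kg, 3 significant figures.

propellant mass ≈ 28.2 kg

v_e = Isp · g₀ = 215 × 9.8 = 2107.0 m/s.
m₀/m_f = exp(Δv / v_e) = exp(250 / 2107.0) = exp(0.1187) = 1.1260.
m_f = 252 / 1.1260 = 223.801 kg, so propellant = m₀ − m_f = 252 − 223.801 = 28.199 kg.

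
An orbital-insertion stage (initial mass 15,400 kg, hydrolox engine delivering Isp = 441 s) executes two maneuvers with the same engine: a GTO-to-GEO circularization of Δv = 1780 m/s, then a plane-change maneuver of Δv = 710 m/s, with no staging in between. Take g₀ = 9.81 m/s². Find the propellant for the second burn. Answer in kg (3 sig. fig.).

v_e = Isp · g₀ = 441 × 9.81 = 4326.2 m/s.
After the first burn: m = 15400 × exp(−1780/4326.2) = 15400 × 0.66269 = 10,205.4 kg.
After the second burn: m = 10,205.4 × exp(−710/4326.2) = 10,205.4 × 0.84864 = 8,660.71 kg.
Second-burn propellant = 10,205.4 − 8,660.71 = 1,544.69 kg.

propellant for the second burn ≈ 1540 kg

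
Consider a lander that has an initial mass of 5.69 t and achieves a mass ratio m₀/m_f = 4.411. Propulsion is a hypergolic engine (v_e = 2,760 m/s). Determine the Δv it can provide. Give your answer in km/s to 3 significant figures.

From the ideal rocket equation, Δv = v_e · ln(4.411) = 2760.0 × 1.4841 ≈ 4096.1 m/s.

Δv ≈ 4.10 km/s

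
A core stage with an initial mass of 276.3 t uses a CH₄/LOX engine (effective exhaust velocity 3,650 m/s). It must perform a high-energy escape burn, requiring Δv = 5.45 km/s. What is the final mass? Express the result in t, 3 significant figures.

final mass ≈ 62.1 t

m₀/m_f = exp(Δv / v_e) = exp(5450 / 3650.0) = exp(1.4932) = 4.4511.
m_f = m₀ / 4.4511 = 276.3 / 4.4511 = 62.0745 t.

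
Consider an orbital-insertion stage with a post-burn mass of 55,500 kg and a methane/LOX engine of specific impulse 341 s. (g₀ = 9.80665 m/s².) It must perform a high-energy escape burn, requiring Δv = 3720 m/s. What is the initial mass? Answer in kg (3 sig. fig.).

initial mass ≈ 169000 kg

v_e = Isp · g₀ = 341 × 9.80665 = 3344.1 m/s.
m₀/m_f = exp(Δv / v_e) = exp(3720 / 3344.1) = exp(1.1124) = 3.0417.
m₀ = m_f × 3.0417 = 55,500 × 3.0417 = 168,814 kg.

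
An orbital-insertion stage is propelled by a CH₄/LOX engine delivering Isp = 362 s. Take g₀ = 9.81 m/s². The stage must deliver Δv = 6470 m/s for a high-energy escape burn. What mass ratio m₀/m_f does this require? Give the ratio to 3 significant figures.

mass ratio ≈ 6.18

v_e = Isp · g₀ = 362 × 9.81 = 3551.2 m/s.
From the ideal rocket equation, m₀/m_f = exp(Δv / v_e) = exp(6470 / 3551.2) = exp(1.8219) = 6.1837.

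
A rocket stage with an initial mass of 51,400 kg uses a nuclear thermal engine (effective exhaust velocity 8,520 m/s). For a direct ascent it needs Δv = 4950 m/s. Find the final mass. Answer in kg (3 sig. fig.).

final mass ≈ 28800 kg

By the Tsiolkovsky rocket equation, m₀/m_f = exp(Δv / v_e) = exp(4950 / 8520.0) = exp(0.5810) = 1.7878.
m_f = m₀ / 1.7878 = 51,400 / 1.7878 = 28,750.4 kg.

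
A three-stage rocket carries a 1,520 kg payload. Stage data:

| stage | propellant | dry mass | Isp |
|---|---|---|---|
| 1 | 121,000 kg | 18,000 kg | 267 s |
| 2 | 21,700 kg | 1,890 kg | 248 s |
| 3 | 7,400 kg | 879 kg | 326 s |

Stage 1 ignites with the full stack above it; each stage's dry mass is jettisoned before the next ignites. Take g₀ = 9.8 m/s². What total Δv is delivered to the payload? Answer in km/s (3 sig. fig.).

Ignition mass of stage 1 = 121,000+18,000 + 21,700+1,890 + 7,400+879 + 1,520 = 172,389 kg.
Stage 1: m₀ = 172,389 kg, m_f = 172,389 − 121,000 = 51,389 kg; Δv = 267×9.8×ln(3.355) = 2616.6×1.2103 ≈ 3167 m/s.
Stage 2: m₀ = 33,389 kg, m_f = 33,389 − 21,700 = 11,689 kg; Δv = 248×9.8×ln(2.856) = 2430.4×1.0496 ≈ 2551 m/s.
Stage 3: m₀ = 9,799 kg, m_f = 9,799 − 7,400 = 2,399 kg; Δv = 326×9.8×ln(4.085) = 3194.8×1.4072 ≈ 4496 m/s.
Total Δv = 3167 + 2551 + 4496 = 10214 m/s.

Δv ≈ 10.2 km/s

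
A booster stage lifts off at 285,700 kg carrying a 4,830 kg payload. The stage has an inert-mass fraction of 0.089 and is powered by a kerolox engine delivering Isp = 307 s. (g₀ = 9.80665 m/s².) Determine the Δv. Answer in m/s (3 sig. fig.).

Stage wet mass = m₀ − payload = 285,700 − 4,830 = 280,870 kg.
Stage dry mass = ε × stage wet mass = 0.089 × 280,870 = 24,997.4 kg.
Burnout mass m_f = stage dry + payload = 24,997.4 + 4,830 = 29,827.4 kg.
v_e = Isp · g₀ = 307 × 9.80665 = 3010.6 m/s.
Δv = v_e · ln(285,700/29,827.4) = 3010.6 × ln(9.578) = 3010.6 × 2.2595 ≈ 6803 m/s.

Δv ≈ 6800 m/s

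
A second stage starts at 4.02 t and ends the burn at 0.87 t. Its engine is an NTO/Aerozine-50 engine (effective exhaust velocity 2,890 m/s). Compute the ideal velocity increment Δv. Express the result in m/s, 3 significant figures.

Δv ≈ 4420 m/s

Δv = v_e · ln(m₀/m_f) = 2890.0 × ln(4.621) = 2890.0 × 1.5305 ≈ 4423.3 m/s.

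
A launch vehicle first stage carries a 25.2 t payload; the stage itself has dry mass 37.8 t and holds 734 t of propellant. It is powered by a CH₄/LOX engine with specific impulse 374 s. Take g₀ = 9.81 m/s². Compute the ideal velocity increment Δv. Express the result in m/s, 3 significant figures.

v_e = Isp · g₀ = 374 × 9.81 = 3668.9 m/s.
m₀ = payload + dry + propellant = 25.2 + 37.8 + 734 = 797 t.
m_f = payload + dry = 25.2 + 37.8 = 63 t.
By the Tsiolkovsky rocket equation, Δv = v_e · ln(m₀/m_f) = 3668.9 × ln(12.65) = 3668.9 × 2.5377 ≈ 9310.7 m/s.

Δv ≈ 9310 m/s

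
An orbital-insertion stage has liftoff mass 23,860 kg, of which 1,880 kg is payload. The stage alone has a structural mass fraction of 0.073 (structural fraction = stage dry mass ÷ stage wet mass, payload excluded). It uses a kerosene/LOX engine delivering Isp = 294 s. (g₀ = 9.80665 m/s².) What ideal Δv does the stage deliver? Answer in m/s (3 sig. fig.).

Stage wet mass = m₀ − payload = 23,860 − 1,880 = 21,980 kg.
Stage dry mass = ε × stage wet mass = 0.073 × 21,980 = 1,604.54 kg.
Burnout mass m_f = stage dry + payload = 1,604.54 + 1,880 = 3,484.54 kg.
v_e = Isp · g₀ = 294 × 9.80665 = 2883.2 m/s.
Using Δv = v_e ln(m₀/m_f): Δv = v_e · ln(23,860/3,484.54) = 2883.2 × ln(6.847) = 2883.2 × 1.9239 ≈ 5547 m/s.

Δv ≈ 5550 m/s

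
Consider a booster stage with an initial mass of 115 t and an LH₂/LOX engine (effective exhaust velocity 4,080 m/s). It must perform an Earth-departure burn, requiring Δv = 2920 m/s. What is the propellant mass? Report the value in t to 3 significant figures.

propellant mass ≈ 58.8 t

Using Δv = v_e ln(m₀/m_f): m₀/m_f = exp(Δv / v_e) = exp(2920 / 4080.0) = exp(0.7157) = 2.0456.
m_f = 115 / 2.0456 = 56.2182 t, so propellant = m₀ − m_f = 115 − 56.2182 = 58.7818 t.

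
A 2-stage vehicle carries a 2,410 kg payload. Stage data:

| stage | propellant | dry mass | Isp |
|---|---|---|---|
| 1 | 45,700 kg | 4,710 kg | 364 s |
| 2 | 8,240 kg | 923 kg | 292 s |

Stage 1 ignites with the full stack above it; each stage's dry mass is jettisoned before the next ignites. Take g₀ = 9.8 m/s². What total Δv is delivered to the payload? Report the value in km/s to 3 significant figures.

Ignition mass of stage 1 = 45,700+4,710 + 8,240+923 + 2,410 = 61,983 kg.
Stage 1: m₀ = 61,983 kg, m_f = 61,983 − 45,700 = 16,283 kg; Δv = 364×9.8×ln(3.807) = 3567.2×1.3367 ≈ 4768 m/s.
Stage 2: m₀ = 11,573 kg, m_f = 11,573 − 8,240 = 3,333 kg; Δv = 292×9.8×ln(3.472) = 2861.6×1.2448 ≈ 3562 m/s.
Total Δv = 4768 + 3562 = 8330 m/s.

Δv ≈ 8.33 km/s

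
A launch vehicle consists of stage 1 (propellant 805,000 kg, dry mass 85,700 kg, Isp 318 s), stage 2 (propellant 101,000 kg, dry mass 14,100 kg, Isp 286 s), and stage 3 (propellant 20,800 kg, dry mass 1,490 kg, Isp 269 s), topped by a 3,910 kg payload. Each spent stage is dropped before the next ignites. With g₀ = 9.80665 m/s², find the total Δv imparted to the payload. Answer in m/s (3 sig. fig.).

Ignition mass of stage 1 = 805,000+85,700 + 101,000+14,100 + 20,800+1,490 + 3,910 = 1,032,000 kg.
Stage 1: m₀ = 1,032,000 kg, m_f = 1,032,000 − 805,000 = 227,000 kg; Δv = 318×9.80665×ln(4.546) = 3118.5×1.5143 ≈ 4722 m/s.
Stage 2: m₀ = 141,300 kg, m_f = 141,300 − 101,000 = 40,300 kg; Δv = 286×9.80665×ln(3.506) = 2804.7×1.2545 ≈ 3519 m/s.
Stage 3: m₀ = 26,200 kg, m_f = 26,200 − 20,800 = 5,400 kg; Δv = 269×9.80665×ln(4.852) = 2638.0×1.5794 ≈ 4166 m/s.
Total Δv = 4722 + 3519 + 4166 = 12407 m/s.

Δv ≈ 12400 m/s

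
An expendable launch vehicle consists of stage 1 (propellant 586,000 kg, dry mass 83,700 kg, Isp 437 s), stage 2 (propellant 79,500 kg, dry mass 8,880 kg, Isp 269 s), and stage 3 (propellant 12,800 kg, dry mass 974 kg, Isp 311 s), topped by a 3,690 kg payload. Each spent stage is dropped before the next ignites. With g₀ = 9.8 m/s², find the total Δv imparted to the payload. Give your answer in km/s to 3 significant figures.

Δv ≈ 13.7 km/s

Ignition mass of stage 1 = 586,000+83,700 + 79,500+8,880 + 12,800+974 + 3,690 = 775,544 kg.
Stage 1: m₀ = 775,544 kg, m_f = 775,544 − 586,000 = 189,544 kg; Δv = 437×9.8×ln(4.092) = 4282.6×1.4089 ≈ 6034 m/s.
Stage 2: m₀ = 105,844 kg, m_f = 105,844 − 79,500 = 26,344 kg; Δv = 269×9.8×ln(4.018) = 2636.2×1.3907 ≈ 3666 m/s.
Stage 3: m₀ = 17,464 kg, m_f = 17,464 − 12,800 = 4,664 kg; Δv = 311×9.8×ln(3.744) = 3047.8×1.3203 ≈ 4024 m/s.
Total Δv = 6034 + 3666 + 4024 = 13724 m/s.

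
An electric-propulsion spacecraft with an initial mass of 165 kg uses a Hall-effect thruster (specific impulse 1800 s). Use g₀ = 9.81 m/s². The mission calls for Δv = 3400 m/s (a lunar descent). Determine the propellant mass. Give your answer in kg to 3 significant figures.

propellant mass ≈ 28.9 kg

v_e = Isp · g₀ = 1800 × 9.81 = 17658.0 m/s.
Rocket equation: m₀/m_f = exp(Δv / v_e) = exp(3400 / 17658.0) = exp(0.1925) = 1.2123.
m_f = 165 / 1.2123 = 136.105 kg, so propellant = m₀ − m_f = 165 − 136.105 = 28.895 kg.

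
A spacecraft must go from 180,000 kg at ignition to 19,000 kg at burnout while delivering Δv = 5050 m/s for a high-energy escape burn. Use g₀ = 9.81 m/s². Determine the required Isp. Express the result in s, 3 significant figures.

Isp ≈ 229 s

ln(m₀/m_f) = ln(180000/19000) = ln(9.474) = 2.2485.
v_e = Δv / ln(m₀/m_f) = 5050 / 2.2485 = 2245.9 m/s.
Isp = v_e / g₀ = 2245.9 / 9.81 = 228.9 s.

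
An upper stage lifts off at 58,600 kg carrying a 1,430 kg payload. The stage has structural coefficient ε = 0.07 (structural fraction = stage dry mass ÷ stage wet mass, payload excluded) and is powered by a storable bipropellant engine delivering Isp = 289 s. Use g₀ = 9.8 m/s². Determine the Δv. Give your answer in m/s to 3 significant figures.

Stage wet mass = m₀ − payload = 58,600 − 1,430 = 57,170 kg.
Stage dry mass = ε × stage wet mass = 0.07 × 57,170 = 4,001.9 kg.
Burnout mass m_f = stage dry + payload = 4,001.9 + 1,430 = 5,431.9 kg.
v_e = Isp · g₀ = 289 × 9.8 = 2832.2 m/s.
Δv = v_e · ln(58,600/5,431.9) = 2832.2 × ln(10.79) = 2832.2 × 2.3784 ≈ 6736 m/s.

Δv ≈ 6740 m/s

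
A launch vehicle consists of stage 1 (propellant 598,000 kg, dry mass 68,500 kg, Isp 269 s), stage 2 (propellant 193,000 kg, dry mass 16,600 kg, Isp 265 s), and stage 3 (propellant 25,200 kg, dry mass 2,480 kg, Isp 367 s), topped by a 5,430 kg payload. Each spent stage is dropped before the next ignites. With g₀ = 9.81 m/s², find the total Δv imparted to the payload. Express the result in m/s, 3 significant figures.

Δv ≈ 12100 m/s

Ignition mass of stage 1 = 598,000+68,500 + 193,000+16,600 + 25,200+2,480 + 5,430 = 909,210 kg.
Stage 1: m₀ = 909,210 kg, m_f = 909,210 − 598,000 = 311,210 kg; Δv = 269×9.81×ln(2.922) = 2638.9×1.0721 ≈ 2829 m/s.
Stage 2: m₀ = 242,710 kg, m_f = 242,710 − 193,000 = 49,710 kg; Δv = 265×9.81×ln(4.883) = 2599.7×1.5857 ≈ 4122 m/s.
Stage 3: m₀ = 33,110 kg, m_f = 33,110 − 25,200 = 7,910 kg; Δv = 367×9.81×ln(4.186) = 3600.3×1.4317 ≈ 5155 m/s.
Total Δv = 2829 + 4122 + 5155 = 12106 m/s.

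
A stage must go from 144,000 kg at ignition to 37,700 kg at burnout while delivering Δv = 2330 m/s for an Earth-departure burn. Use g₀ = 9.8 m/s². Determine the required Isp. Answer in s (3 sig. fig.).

ln(m₀/m_f) = ln(144000/37700) = ln(3.82) = 1.3402.
From the ideal rocket equation, v_e = Δv / ln(m₀/m_f) = 2330 / 1.3402 = 1738.6 m/s.
Isp = v_e / g₀ = 1738.6 / 9.8 = 177.4 s.

Isp ≈ 177 s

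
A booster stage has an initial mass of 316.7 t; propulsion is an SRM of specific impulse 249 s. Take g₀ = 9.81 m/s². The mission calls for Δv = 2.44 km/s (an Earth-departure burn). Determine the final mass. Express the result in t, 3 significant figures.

v_e = Isp · g₀ = 249 × 9.81 = 2442.7 m/s.
Using Δv = v_e ln(m₀/m_f): m₀/m_f = exp(Δv / v_e) = exp(2440 / 2442.7) = exp(0.9989) = 2.7153.
m_f = m₀ / 2.7153 = 316.7 / 2.7153 = 116.635 t.

final mass ≈ 117 t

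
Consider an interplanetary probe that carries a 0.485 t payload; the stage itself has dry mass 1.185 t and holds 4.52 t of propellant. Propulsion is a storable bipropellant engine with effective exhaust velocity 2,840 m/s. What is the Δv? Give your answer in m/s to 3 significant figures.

Δv ≈ 3720 m/s

m₀ = payload + dry + propellant = 0.485 + 1.185 + 4.52 = 6.19 t.
m_f = payload + dry = 0.485 + 1.185 = 1.67 t.
Δv = v_e · ln(m₀/m_f) = 2840.0 × ln(3.707) = 2840.0 × 1.3101 ≈ 3720.7 m/s.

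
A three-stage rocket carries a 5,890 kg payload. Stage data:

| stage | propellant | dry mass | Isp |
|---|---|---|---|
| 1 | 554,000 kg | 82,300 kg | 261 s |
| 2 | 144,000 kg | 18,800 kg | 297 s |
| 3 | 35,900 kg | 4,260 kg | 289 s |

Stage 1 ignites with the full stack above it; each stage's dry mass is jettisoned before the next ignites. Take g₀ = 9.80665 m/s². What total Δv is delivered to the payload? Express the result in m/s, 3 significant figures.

Δv ≈ 10400 m/s

Ignition mass of stage 1 = 554,000+82,300 + 144,000+18,800 + 35,900+4,260 + 5,890 = 845,150 kg.
Stage 1: m₀ = 845,150 kg, m_f = 845,150 − 554,000 = 291,150 kg; Δv = 261×9.80665×ln(2.903) = 2559.5×1.0657 ≈ 2728 m/s.
Stage 2: m₀ = 208,850 kg, m_f = 208,850 − 144,000 = 64,850 kg; Δv = 297×9.80665×ln(3.221) = 2912.6×1.1695 ≈ 3406 m/s.
Stage 3: m₀ = 46,050 kg, m_f = 46,050 − 35,900 = 10,150 kg; Δv = 289×9.80665×ln(4.537) = 2834.1×1.5123 ≈ 4286 m/s.
Total Δv = 2728 + 3406 + 4286 = 10420 m/s.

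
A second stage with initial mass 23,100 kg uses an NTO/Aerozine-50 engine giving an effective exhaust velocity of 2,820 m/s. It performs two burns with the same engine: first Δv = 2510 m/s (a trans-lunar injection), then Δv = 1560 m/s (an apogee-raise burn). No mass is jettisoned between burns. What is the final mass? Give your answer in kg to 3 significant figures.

final mass ≈ 5460 kg

After the first burn: m = 23100 × exp(−2510/2820.0) = 23100 × 0.41063 = 9,485.55 kg.
After the second burn: m = 9,485.55 × exp(−1560/2820.0) = 9,485.55 × 0.57511 = 5,455.23 kg.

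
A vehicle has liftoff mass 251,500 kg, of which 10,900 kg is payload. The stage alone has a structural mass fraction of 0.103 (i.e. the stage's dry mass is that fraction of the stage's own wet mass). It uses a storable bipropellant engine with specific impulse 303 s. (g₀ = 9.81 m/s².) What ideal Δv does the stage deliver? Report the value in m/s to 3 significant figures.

Stage wet mass = m₀ − payload = 251,500 − 10,900 = 240,600 kg.
Stage dry mass = ε × stage wet mass = 0.103 × 240,600 = 24,781.8 kg.
Burnout mass m_f = stage dry + payload = 24,781.8 + 10,900 = 35,681.8 kg.
v_e = Isp · g₀ = 303 × 9.81 = 2972.4 m/s.
By the Tsiolkovsky rocket equation, Δv = v_e · ln(251,500/35,681.8) = 2972.4 × ln(7.048) = 2972.4 × 1.9528 ≈ 5805 m/s.

Δv ≈ 5800 m/s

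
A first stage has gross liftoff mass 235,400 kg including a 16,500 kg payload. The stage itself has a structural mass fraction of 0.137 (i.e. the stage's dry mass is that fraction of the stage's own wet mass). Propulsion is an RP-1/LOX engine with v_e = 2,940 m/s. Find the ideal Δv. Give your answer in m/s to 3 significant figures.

Δv ≈ 4770 m/s

Stage wet mass = m₀ − payload = 235,400 − 16,500 = 218,900 kg.
Stage dry mass = ε × stage wet mass = 0.137 × 218,900 = 29,989.3 kg.
Burnout mass m_f = stage dry + payload = 29,989.3 + 16,500 = 46,489.3 kg.
By the Tsiolkovsky rocket equation, Δv = v_e · ln(235,400/46,489.3) = 2940.0 × ln(5.064) = 2940.0 × 1.6221 ≈ 4769 m/s.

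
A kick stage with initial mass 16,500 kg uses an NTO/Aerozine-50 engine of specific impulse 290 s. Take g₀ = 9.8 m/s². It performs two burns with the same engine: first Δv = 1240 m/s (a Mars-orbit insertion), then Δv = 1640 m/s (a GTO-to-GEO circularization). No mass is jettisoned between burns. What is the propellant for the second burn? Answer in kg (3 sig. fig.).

v_e = Isp · g₀ = 290 × 9.8 = 2842.0 m/s.
After the first burn: m = 16500 × exp(−1240/2842.0) = 16500 × 0.64642 = 10,665.9 kg.
After the second burn: m = 10,665.9 × exp(−1640/2842.0) = 10,665.9 × 0.56155 = 5,989.44 kg.
Second-burn propellant = 10,665.9 − 5,989.44 = 4,676.46 kg.

propellant for the second burn ≈ 4680 kg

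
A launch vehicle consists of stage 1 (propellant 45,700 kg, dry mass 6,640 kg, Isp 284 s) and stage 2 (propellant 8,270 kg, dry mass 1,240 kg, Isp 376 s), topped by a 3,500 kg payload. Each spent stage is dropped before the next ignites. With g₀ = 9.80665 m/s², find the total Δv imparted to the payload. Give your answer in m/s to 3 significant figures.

Δv ≈ 7070 m/s

Ignition mass of stage 1 = 45,700+6,640 + 8,270+1,240 + 3,500 = 65,350 kg.
Stage 1: m₀ = 65,350 kg, m_f = 65,350 − 45,700 = 19,650 kg; Δv = 284×9.80665×ln(3.326) = 2785.1×1.2017 ≈ 3347 m/s.
Stage 2: m₀ = 13,010 kg, m_f = 13,010 − 8,270 = 4,740 kg; Δv = 376×9.80665×ln(2.745) = 3687.3×1.0097 ≈ 3723 m/s.
Total Δv = 3347 + 3723 = 7070 m/s.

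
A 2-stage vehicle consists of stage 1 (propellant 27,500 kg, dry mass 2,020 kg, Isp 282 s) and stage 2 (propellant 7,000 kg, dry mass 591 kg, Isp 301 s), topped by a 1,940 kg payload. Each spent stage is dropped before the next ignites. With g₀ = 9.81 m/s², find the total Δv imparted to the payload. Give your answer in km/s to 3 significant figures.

Ignition mass of stage 1 = 27,500+2,020 + 7,000+591 + 1,940 = 39,051 kg.
Stage 1: m₀ = 39,051 kg, m_f = 39,051 − 27,500 = 11,551 kg; Δv = 282×9.81×ln(3.381) = 2766.4×1.2181 ≈ 3370 m/s.
Stage 2: m₀ = 9,531 kg, m_f = 9,531 − 7,000 = 2,531 kg; Δv = 301×9.81×ln(3.766) = 2952.8×1.3259 ≈ 3915 m/s.
Total Δv = 3370 + 3915 = 7285 m/s.

Δv ≈ 7.29 km/s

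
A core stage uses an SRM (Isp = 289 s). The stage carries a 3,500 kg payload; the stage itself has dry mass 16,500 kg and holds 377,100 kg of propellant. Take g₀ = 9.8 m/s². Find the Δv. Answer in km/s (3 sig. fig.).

v_e = Isp · g₀ = 289 × 9.8 = 2832.2 m/s.
m₀ = payload + dry + propellant = 3,500 + 16,500 + 377,100 = 397,100 kg.
m_f = payload + dry = 3,500 + 16,500 = 20,000 kg.
From the ideal rocket equation, Δv = v_e · ln(m₀/m_f) = 2832.2 × ln(19.86) = 2832.2 × 2.9885 ≈ 8463.9 m/s.

Δv ≈ 8.46 km/s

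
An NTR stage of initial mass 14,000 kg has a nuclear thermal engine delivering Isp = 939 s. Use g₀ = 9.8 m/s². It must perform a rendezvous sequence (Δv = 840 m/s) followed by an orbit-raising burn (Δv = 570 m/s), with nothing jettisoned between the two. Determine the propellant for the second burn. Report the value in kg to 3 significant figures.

propellant for the second burn ≈ 768 kg

v_e = Isp · g₀ = 939 × 9.8 = 9202.2 m/s.
After the first burn: m = 14000 × exp(−840/9202.2) = 14000 × 0.91276 = 12,778.6 kg.
After the second burn: m = 12,778.6 × exp(−570/9202.2) = 12,778.6 × 0.93994 = 12,011.1 kg.
Second-burn propellant = 12,778.6 − 12,011.1 = 767.5 kg.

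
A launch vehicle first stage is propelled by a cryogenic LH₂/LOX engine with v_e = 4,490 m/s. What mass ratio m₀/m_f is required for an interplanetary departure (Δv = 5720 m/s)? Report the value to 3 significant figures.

mass ratio ≈ 3.57

By the Tsiolkovsky rocket equation, m₀/m_f = exp(Δv / v_e) = exp(5720 / 4490.0) = exp(1.2739) = 3.5749.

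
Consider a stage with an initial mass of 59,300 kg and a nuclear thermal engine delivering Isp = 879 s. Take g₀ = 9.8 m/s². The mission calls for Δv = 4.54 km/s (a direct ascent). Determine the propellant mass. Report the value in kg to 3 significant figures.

propellant mass ≈ 24300 kg

v_e = Isp · g₀ = 879 × 9.8 = 8614.2 m/s.
m₀/m_f = exp(Δv / v_e) = exp(4540 / 8614.2) = exp(0.5270) = 1.6939.
m_f = 59,300 / 1.6939 = 35,008 kg, so propellant = m₀ − m_f = 59,300 − 35,008 = 24,292 kg.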